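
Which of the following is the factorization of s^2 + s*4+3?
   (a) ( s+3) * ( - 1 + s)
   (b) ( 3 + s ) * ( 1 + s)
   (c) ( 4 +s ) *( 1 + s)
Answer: b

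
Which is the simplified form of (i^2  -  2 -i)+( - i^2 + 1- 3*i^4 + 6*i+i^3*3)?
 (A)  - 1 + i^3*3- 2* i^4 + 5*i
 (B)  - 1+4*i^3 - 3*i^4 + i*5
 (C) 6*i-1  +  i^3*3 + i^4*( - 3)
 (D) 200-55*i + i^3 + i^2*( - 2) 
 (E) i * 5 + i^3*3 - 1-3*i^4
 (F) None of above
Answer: E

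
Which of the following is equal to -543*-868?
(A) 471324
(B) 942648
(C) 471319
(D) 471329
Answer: A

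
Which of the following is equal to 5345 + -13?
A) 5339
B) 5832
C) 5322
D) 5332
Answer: D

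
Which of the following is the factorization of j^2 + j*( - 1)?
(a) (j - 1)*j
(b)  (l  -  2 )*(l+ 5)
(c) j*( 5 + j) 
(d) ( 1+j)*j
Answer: a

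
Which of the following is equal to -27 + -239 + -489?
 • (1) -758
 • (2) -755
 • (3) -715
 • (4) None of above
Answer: 2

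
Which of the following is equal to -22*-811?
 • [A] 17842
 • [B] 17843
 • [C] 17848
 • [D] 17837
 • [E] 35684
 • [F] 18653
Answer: A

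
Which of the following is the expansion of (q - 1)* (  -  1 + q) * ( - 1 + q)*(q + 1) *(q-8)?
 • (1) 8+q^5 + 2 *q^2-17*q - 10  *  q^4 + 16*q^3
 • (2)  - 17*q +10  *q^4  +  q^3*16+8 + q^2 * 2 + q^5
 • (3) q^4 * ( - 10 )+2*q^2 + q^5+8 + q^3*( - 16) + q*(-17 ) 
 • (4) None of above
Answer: 1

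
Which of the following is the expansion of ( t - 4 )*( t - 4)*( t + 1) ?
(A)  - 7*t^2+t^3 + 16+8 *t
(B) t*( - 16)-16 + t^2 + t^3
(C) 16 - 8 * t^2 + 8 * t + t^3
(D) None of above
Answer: A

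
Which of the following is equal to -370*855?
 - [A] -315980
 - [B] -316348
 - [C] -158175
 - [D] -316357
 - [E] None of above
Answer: E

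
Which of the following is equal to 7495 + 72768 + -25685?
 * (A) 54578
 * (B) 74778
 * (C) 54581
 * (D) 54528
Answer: A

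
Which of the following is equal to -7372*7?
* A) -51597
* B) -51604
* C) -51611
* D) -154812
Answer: B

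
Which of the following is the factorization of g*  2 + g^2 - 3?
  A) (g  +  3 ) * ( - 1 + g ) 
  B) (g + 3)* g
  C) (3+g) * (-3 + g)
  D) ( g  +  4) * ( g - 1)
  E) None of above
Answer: A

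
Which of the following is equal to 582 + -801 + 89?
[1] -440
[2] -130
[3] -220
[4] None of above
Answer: 2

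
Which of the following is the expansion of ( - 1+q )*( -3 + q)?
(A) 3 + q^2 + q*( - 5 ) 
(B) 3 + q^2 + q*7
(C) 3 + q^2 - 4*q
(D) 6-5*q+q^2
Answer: C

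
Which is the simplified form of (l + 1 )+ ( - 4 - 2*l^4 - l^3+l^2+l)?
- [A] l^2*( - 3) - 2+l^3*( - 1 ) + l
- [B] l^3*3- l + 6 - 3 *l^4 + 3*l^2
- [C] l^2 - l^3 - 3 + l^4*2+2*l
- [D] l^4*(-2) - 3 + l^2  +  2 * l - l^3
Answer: D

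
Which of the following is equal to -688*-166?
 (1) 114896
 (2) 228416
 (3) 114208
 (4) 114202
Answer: 3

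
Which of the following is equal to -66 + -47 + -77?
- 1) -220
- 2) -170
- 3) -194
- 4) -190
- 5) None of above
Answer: 4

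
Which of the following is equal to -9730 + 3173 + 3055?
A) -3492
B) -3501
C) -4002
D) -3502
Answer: D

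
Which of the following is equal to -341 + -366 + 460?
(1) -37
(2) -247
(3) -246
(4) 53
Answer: 2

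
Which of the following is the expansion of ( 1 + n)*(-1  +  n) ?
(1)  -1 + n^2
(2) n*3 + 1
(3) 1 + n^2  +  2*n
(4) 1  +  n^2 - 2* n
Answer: 1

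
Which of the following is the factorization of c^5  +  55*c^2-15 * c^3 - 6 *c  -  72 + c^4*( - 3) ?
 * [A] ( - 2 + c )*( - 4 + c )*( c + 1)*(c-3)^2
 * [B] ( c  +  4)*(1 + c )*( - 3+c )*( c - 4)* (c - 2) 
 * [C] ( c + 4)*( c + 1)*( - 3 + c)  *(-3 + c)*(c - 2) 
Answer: C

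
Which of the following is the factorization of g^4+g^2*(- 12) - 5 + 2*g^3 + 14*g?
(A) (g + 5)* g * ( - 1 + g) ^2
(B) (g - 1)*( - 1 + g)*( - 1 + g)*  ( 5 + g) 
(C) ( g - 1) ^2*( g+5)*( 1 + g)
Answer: B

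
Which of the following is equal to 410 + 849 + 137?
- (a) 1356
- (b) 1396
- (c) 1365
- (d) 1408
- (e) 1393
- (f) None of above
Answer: b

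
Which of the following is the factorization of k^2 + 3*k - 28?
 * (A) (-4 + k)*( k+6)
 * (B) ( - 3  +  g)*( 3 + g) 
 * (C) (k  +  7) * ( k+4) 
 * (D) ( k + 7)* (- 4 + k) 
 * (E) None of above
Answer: D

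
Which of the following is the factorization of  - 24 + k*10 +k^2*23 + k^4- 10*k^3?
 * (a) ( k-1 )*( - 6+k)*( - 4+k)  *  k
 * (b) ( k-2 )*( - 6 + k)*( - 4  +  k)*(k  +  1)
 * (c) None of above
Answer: c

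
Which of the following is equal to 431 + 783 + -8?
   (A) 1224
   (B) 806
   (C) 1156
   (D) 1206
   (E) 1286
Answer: D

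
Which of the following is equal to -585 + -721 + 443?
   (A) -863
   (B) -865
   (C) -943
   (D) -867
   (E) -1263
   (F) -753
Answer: A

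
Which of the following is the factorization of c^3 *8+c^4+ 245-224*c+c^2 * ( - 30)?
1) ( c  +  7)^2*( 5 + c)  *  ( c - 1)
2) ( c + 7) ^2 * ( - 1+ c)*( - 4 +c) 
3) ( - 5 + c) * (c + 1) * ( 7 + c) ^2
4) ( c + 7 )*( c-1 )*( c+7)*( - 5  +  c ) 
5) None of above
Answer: 4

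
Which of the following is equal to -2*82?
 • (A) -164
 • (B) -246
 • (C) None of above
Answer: A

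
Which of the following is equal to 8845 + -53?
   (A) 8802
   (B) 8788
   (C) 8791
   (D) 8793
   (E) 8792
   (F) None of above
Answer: E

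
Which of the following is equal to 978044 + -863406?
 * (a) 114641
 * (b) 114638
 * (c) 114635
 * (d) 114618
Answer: b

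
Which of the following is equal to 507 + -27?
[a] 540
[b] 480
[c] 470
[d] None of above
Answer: b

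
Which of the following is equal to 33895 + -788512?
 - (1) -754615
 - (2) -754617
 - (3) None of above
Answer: 2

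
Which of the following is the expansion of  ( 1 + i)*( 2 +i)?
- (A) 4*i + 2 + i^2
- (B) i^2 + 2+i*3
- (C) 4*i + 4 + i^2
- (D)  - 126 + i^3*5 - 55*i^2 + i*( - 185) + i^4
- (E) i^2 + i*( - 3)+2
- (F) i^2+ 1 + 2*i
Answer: B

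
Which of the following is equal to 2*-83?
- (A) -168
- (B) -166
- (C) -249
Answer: B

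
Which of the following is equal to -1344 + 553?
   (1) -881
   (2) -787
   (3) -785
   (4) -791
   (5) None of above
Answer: 4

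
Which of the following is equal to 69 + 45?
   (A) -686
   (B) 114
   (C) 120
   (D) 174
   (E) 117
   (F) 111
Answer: B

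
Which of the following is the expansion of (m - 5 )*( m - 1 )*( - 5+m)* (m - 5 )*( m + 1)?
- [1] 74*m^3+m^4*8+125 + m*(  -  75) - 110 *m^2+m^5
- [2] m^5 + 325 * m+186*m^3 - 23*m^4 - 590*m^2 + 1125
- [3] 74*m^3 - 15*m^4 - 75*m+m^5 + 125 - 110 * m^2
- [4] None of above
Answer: 3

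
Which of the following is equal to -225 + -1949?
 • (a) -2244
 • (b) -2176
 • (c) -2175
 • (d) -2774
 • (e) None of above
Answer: e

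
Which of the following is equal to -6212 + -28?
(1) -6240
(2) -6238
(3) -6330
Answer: 1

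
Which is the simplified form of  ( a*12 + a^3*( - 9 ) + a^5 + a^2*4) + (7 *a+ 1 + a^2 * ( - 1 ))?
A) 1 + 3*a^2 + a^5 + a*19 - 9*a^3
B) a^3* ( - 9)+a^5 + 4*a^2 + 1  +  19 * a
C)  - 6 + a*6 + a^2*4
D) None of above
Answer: A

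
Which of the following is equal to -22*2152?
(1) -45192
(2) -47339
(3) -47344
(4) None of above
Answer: 3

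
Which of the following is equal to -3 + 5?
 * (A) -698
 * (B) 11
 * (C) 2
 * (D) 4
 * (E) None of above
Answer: C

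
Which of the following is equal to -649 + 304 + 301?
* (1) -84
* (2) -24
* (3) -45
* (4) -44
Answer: 4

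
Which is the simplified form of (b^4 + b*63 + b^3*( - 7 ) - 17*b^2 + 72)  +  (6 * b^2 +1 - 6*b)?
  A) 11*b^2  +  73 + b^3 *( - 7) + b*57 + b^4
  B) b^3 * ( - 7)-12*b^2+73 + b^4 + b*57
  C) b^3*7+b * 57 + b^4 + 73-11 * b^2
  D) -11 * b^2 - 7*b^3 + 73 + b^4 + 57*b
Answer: D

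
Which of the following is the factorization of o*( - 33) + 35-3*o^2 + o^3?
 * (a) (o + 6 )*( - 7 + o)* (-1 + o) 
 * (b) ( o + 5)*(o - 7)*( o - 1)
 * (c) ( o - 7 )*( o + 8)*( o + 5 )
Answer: b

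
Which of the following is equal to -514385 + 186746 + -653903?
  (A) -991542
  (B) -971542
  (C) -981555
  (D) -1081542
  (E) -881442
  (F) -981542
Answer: F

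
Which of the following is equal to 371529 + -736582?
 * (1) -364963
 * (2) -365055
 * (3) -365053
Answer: 3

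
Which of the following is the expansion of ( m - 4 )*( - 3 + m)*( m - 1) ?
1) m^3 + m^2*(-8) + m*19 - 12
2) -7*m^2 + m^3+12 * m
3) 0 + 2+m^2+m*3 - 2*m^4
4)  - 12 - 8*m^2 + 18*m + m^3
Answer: 1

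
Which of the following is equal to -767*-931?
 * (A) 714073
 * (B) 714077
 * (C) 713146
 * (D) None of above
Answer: B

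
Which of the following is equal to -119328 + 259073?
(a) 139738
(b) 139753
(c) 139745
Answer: c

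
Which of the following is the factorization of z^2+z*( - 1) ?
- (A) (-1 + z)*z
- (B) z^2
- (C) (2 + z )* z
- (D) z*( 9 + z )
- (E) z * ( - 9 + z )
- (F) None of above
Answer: A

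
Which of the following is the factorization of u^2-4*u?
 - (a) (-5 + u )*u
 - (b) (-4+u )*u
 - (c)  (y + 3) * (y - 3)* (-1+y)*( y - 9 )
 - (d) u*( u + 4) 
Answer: b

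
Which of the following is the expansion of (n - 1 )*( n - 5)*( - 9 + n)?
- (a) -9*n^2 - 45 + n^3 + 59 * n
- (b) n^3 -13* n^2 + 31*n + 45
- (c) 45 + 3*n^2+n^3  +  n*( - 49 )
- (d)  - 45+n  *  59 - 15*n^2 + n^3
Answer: d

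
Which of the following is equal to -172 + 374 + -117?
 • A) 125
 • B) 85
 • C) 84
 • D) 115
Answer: B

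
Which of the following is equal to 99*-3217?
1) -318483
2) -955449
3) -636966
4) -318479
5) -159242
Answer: 1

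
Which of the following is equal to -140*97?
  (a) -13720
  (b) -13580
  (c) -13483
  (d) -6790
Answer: b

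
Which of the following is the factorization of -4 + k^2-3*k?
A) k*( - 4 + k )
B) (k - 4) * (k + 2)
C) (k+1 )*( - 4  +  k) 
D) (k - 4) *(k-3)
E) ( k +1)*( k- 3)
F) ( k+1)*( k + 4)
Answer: C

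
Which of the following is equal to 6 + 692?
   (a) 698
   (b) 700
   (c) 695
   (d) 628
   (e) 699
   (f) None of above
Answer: a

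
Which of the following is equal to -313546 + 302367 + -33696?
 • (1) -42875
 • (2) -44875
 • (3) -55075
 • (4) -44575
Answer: 2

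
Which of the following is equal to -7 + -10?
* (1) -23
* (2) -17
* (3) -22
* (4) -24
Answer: 2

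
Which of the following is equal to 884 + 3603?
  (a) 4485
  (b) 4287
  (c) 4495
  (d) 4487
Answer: d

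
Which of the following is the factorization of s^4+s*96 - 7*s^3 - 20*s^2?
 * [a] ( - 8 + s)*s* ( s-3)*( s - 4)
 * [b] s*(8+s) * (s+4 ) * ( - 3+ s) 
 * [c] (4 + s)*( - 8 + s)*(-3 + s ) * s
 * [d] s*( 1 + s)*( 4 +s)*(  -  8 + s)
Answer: c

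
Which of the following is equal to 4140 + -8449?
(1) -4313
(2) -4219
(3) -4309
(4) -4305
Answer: 3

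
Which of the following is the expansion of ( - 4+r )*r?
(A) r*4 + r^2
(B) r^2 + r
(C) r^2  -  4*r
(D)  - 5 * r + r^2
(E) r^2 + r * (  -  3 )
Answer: C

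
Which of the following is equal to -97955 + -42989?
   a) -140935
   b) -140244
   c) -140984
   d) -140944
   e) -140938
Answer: d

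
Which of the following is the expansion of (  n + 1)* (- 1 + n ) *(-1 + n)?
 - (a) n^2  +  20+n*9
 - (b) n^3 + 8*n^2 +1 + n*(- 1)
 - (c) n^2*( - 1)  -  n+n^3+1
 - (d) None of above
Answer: c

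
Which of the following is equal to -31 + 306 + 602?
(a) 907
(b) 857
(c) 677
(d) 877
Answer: d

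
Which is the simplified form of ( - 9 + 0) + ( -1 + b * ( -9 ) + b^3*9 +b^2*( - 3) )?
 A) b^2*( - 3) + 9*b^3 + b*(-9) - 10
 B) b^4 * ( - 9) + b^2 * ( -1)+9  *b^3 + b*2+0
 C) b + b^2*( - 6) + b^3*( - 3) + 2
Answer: A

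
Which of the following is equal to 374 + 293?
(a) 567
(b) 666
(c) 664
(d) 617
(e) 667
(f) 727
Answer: e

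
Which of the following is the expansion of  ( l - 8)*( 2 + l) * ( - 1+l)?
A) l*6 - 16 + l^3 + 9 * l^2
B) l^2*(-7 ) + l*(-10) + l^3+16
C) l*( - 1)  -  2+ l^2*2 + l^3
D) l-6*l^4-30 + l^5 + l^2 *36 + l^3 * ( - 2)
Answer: B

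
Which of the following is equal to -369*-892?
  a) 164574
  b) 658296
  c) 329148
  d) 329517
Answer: c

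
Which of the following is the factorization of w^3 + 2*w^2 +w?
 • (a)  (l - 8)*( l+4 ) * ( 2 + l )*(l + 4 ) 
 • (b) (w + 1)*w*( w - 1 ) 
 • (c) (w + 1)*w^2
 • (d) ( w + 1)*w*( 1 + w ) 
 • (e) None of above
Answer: d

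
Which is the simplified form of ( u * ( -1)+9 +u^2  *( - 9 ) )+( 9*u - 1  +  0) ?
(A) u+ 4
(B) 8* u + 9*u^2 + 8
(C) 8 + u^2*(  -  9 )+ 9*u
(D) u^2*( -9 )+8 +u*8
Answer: D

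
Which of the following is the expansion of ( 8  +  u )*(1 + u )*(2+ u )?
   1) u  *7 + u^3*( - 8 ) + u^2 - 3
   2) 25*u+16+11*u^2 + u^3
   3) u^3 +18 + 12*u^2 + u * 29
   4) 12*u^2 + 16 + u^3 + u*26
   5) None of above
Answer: 5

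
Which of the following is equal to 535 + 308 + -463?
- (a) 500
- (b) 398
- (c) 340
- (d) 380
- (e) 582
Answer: d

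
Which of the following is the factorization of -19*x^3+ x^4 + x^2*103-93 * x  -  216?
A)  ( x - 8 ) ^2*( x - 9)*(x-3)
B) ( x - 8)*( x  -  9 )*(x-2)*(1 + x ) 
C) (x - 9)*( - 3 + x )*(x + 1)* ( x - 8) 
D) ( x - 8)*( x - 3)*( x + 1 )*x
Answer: C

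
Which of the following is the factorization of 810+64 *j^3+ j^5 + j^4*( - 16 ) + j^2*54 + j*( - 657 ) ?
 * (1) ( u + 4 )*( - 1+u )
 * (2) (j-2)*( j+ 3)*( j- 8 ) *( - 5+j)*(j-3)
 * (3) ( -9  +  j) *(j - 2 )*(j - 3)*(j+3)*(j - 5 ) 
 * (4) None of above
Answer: 3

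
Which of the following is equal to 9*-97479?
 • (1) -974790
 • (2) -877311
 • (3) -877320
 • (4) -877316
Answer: 2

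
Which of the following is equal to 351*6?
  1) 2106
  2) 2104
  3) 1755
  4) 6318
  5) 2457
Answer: 1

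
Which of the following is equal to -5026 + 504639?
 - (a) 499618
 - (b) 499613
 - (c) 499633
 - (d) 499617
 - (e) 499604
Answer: b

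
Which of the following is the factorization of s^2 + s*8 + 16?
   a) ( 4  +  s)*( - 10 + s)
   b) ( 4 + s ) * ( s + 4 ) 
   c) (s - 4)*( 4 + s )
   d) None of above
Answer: b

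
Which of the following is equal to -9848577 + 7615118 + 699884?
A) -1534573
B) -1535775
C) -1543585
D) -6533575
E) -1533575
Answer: E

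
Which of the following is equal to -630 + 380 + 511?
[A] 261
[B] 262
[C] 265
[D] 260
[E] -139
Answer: A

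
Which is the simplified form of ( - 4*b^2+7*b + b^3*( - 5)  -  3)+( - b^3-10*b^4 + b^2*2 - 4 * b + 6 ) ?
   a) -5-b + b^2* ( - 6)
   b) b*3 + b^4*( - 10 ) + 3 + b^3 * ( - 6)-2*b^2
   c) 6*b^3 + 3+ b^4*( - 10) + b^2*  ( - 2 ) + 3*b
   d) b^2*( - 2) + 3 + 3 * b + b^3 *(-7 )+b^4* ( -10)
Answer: b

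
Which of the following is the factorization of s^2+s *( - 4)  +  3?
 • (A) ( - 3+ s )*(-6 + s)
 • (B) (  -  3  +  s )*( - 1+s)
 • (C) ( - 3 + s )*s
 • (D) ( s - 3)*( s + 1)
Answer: B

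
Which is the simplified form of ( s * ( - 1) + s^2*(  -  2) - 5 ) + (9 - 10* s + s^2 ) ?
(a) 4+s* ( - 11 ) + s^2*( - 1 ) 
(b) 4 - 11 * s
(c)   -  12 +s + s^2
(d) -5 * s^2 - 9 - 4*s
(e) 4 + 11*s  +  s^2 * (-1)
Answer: a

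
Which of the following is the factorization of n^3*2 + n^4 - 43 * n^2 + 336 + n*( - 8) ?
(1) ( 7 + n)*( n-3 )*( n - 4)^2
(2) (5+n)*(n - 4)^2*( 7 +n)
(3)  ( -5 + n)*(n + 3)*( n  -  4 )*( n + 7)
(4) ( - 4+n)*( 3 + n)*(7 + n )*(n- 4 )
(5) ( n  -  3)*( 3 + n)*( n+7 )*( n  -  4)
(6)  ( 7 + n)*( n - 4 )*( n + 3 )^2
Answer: 4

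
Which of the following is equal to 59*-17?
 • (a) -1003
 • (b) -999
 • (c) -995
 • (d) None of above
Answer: a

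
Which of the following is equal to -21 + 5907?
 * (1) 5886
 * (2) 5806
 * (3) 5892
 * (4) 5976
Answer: 1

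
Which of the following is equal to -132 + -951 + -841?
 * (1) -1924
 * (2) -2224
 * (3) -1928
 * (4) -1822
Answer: 1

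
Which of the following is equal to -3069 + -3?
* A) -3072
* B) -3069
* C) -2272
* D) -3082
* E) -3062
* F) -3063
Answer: A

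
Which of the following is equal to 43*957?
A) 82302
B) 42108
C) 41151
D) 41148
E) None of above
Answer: C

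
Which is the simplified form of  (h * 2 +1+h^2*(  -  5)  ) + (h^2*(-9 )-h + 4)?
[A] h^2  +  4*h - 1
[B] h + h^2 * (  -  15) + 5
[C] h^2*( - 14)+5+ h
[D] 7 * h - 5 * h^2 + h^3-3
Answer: C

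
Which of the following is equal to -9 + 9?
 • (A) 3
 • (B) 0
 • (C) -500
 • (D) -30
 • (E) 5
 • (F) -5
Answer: B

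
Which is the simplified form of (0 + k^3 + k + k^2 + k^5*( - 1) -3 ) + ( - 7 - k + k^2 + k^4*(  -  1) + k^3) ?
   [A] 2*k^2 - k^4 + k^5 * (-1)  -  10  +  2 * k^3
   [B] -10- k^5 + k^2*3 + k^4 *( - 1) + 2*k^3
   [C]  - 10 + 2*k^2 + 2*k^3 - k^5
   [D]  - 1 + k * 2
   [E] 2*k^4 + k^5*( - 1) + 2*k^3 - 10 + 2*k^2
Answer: A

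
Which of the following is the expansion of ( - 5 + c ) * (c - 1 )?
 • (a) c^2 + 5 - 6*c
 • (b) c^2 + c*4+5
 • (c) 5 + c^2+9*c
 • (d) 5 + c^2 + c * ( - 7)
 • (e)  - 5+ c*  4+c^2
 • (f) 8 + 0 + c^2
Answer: a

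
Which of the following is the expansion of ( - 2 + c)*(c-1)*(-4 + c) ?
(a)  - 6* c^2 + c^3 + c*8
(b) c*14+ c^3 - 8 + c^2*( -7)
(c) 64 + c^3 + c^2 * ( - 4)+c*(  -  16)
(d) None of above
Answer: b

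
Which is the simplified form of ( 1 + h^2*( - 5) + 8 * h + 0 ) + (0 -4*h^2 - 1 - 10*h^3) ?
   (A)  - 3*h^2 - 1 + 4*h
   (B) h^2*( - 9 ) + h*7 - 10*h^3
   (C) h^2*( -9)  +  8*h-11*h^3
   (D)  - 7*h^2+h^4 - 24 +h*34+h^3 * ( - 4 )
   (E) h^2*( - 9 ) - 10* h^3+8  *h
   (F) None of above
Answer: E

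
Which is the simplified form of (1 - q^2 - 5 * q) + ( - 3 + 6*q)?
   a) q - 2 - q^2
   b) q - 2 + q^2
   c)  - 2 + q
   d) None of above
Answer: a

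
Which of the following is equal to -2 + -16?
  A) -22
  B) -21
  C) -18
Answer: C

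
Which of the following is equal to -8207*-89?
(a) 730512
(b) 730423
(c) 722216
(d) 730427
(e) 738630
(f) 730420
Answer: b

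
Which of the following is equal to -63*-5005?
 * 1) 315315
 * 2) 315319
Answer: 1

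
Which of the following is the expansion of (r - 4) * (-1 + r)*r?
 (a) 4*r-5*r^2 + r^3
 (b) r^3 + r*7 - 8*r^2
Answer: a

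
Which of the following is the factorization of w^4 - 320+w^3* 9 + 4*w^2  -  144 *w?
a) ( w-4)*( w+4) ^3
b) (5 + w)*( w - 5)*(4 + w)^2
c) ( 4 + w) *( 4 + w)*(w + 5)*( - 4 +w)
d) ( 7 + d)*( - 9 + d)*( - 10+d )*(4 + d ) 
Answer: c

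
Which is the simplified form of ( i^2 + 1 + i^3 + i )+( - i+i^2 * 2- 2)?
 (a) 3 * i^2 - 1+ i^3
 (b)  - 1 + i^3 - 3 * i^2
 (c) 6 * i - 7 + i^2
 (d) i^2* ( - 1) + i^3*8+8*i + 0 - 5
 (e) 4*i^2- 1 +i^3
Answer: a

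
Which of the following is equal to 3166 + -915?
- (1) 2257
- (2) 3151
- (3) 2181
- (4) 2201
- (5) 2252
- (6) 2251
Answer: 6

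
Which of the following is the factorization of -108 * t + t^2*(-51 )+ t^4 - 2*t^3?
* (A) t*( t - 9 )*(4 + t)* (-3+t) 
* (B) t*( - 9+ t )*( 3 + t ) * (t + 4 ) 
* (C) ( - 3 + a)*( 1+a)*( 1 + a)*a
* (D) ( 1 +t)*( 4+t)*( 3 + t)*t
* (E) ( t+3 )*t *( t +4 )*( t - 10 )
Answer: B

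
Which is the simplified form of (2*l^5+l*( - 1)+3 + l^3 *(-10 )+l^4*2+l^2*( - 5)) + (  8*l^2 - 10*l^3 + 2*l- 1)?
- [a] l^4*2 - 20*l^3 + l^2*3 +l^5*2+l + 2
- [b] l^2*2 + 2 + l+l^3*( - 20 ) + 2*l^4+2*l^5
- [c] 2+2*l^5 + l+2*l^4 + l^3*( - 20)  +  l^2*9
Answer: a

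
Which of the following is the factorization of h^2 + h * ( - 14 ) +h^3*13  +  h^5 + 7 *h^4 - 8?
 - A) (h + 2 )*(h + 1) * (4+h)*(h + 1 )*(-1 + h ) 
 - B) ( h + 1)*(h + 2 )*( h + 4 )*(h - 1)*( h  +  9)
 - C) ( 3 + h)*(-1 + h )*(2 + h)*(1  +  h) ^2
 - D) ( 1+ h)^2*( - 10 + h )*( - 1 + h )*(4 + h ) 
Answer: A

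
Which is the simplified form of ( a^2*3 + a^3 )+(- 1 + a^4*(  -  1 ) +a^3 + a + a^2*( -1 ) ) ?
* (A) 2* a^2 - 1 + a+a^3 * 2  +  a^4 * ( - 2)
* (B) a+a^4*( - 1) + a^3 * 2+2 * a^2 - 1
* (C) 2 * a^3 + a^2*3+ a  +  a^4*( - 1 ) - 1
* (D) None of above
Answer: B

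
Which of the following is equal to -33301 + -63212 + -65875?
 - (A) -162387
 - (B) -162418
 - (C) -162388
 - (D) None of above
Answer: C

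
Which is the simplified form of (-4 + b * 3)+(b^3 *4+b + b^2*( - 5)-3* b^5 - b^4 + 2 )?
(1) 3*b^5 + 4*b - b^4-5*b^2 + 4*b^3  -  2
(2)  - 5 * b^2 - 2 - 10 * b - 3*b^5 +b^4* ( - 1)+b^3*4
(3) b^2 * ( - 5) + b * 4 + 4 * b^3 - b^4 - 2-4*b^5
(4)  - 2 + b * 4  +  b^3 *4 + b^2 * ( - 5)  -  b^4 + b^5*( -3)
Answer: 4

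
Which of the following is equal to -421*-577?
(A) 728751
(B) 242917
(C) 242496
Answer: B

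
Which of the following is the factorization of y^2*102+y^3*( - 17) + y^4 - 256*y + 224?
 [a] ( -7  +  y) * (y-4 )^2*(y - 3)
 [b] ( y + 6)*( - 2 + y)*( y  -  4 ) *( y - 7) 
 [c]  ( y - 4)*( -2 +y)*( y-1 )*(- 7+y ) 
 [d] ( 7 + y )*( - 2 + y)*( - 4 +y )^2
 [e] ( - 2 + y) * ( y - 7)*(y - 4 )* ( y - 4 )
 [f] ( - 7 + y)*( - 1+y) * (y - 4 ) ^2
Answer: e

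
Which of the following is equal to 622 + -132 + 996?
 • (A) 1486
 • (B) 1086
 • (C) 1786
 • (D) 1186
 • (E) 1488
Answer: A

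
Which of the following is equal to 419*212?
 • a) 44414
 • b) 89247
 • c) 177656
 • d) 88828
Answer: d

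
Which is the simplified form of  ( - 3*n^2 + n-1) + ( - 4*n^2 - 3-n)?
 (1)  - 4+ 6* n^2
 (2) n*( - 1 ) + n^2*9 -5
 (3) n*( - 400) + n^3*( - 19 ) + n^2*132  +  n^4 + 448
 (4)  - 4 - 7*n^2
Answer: 4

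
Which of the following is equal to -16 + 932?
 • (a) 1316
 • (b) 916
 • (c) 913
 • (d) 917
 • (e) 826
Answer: b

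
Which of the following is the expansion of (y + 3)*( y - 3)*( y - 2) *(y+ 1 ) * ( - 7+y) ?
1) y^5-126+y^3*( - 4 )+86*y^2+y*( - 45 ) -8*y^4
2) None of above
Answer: 1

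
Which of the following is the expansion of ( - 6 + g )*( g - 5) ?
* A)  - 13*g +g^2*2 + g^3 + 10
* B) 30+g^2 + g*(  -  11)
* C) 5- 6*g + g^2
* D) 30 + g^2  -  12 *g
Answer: B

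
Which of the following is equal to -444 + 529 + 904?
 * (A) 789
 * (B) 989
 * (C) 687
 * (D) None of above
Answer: B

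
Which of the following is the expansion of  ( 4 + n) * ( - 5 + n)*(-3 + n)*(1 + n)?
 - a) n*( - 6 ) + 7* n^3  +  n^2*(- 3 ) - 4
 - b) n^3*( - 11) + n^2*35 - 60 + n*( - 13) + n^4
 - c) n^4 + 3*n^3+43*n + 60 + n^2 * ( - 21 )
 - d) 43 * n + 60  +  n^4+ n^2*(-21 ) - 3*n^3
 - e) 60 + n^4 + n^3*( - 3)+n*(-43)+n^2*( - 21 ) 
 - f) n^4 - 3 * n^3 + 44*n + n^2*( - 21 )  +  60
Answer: d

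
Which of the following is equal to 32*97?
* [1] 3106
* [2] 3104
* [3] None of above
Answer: 2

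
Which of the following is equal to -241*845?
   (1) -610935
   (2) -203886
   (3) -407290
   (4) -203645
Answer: 4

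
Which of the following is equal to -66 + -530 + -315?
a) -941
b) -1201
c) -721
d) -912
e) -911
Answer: e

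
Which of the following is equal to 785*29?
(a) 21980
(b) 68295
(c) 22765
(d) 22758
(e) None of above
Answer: c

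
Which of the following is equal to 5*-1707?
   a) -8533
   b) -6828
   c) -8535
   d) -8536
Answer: c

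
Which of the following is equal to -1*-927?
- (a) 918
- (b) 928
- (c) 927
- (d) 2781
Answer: c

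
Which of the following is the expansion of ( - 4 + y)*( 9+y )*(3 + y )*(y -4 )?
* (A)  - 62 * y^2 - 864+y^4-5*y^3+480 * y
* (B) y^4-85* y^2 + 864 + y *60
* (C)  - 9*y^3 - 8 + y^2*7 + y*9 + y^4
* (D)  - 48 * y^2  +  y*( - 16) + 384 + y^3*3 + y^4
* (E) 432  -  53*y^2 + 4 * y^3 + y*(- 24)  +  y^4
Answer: E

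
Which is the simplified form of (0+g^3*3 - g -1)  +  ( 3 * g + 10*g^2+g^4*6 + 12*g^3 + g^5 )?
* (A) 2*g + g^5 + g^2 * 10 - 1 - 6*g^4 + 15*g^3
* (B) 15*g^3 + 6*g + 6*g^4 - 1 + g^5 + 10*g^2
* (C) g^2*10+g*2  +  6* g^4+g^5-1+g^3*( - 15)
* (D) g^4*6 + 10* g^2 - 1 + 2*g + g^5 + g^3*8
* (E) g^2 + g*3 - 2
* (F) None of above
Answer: F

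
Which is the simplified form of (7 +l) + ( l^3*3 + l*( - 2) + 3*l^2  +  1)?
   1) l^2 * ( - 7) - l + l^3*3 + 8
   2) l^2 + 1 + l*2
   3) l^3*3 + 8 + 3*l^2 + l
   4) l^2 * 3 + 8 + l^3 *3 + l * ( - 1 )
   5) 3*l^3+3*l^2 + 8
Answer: 4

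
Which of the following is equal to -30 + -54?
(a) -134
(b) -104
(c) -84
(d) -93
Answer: c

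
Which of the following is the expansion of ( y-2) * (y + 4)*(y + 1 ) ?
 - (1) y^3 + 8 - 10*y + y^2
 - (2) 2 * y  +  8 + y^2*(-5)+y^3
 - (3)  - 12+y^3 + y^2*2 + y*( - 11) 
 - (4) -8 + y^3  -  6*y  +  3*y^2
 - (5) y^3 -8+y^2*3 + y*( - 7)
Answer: 4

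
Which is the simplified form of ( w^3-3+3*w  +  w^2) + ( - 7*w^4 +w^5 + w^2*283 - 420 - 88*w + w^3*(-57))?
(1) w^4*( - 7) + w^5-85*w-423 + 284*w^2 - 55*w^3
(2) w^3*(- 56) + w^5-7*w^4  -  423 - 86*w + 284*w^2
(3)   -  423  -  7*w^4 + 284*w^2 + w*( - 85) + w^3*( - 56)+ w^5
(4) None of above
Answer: 3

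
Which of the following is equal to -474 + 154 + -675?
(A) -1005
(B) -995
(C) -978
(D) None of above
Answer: B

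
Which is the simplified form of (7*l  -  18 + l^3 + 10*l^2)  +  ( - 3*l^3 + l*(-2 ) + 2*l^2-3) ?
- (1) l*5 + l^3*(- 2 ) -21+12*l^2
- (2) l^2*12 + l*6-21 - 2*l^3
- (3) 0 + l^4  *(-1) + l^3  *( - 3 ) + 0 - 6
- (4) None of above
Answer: 1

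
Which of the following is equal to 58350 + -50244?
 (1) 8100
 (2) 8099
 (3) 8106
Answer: 3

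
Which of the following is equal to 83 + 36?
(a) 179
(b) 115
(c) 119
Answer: c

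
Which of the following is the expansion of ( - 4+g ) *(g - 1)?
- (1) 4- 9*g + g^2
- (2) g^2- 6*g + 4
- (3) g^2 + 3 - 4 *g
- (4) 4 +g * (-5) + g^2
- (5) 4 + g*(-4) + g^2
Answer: 4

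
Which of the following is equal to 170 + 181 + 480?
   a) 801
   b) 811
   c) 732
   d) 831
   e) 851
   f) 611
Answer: d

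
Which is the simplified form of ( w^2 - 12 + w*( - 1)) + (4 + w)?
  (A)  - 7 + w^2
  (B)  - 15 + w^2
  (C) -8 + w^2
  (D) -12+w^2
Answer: C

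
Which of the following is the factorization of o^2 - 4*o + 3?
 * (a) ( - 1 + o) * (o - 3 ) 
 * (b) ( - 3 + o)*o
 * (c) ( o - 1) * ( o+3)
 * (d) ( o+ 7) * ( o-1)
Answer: a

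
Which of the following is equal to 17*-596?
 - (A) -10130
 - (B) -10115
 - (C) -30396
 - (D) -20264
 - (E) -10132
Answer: E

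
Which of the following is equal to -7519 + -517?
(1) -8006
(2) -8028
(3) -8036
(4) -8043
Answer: 3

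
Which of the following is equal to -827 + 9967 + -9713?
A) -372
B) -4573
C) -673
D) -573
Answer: D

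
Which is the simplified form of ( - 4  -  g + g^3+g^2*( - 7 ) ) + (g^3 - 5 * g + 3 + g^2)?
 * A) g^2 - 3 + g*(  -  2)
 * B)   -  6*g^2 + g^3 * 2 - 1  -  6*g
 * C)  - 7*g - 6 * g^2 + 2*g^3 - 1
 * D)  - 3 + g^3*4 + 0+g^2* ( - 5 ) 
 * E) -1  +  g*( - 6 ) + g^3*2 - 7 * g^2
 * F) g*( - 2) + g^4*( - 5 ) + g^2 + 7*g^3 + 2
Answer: B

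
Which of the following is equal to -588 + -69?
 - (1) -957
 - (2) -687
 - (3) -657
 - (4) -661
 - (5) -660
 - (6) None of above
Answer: 3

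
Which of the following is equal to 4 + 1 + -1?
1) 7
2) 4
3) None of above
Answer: 2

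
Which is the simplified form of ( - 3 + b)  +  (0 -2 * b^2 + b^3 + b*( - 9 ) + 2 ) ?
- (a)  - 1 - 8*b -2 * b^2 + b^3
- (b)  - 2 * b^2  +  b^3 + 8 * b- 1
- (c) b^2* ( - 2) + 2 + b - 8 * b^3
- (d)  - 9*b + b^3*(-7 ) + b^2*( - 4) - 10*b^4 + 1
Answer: a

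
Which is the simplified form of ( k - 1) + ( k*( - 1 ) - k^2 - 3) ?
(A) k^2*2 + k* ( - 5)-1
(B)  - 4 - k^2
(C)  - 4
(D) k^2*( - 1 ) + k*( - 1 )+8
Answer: B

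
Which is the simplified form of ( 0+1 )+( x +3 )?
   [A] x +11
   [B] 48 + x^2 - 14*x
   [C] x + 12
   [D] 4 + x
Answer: D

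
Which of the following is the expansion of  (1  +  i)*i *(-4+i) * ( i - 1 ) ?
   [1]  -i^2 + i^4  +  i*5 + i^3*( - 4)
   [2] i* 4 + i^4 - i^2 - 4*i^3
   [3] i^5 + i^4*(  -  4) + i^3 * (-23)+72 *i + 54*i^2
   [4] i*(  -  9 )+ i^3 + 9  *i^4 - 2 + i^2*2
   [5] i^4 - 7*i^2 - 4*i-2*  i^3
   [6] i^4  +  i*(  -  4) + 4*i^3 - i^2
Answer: 2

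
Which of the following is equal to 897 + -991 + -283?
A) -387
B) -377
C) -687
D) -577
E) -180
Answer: B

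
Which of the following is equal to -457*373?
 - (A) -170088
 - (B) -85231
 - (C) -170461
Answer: C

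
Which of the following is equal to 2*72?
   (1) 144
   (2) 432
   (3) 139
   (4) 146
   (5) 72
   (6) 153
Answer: 1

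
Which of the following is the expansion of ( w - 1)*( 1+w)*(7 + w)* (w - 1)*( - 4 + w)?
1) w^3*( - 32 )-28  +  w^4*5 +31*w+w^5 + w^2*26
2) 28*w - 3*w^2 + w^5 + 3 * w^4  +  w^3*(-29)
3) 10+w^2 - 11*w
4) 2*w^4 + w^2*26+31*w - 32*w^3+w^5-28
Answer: 4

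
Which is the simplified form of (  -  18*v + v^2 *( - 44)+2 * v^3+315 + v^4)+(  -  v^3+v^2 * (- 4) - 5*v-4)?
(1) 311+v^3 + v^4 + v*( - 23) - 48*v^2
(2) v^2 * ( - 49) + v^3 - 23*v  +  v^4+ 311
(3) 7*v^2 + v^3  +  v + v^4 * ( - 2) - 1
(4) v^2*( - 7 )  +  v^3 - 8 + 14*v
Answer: 1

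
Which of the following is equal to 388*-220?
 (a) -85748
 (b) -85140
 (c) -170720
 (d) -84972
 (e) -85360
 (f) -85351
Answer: e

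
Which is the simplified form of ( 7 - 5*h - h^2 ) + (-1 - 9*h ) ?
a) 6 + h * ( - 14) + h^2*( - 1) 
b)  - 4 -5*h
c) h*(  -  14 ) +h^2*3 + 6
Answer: a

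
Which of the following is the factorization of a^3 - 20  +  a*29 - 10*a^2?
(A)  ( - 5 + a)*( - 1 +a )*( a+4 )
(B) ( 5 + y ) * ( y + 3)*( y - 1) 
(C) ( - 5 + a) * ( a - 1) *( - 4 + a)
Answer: C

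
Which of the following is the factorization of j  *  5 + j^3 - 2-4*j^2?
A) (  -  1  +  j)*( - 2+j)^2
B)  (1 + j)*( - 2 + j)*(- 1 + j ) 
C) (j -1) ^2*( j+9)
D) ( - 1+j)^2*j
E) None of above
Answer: E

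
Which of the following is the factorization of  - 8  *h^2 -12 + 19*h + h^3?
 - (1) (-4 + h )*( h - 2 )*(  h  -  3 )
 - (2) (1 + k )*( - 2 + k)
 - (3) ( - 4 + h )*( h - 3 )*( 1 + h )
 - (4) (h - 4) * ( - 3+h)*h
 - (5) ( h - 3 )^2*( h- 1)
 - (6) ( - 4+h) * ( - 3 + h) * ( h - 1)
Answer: 6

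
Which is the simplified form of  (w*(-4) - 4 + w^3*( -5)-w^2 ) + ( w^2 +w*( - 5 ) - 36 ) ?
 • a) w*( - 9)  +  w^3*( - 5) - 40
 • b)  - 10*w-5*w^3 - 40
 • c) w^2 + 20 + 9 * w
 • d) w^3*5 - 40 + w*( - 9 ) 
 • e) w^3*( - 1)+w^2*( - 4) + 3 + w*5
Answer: a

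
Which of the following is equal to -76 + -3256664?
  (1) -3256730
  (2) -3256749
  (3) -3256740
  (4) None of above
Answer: 3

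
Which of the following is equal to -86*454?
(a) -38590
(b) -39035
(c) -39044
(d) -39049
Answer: c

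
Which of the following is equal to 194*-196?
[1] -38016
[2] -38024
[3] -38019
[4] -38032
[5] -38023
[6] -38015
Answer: 2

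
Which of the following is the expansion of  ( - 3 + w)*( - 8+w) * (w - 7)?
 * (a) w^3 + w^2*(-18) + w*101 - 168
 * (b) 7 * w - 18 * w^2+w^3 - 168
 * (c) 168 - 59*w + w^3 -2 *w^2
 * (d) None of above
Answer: a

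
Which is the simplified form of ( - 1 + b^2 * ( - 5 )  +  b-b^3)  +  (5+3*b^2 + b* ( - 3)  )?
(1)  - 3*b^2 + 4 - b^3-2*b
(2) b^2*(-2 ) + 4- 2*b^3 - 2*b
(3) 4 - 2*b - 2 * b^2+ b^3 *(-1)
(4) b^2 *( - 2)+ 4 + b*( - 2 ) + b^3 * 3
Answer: 3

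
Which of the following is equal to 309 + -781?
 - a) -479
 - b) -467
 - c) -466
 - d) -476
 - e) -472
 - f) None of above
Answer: e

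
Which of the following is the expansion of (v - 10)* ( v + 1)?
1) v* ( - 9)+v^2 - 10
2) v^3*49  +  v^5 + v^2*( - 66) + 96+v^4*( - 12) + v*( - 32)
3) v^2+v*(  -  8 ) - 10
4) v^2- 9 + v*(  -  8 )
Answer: 1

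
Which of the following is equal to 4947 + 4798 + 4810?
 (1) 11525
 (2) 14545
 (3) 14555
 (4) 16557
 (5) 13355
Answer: 3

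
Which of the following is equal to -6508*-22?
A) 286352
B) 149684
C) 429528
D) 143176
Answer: D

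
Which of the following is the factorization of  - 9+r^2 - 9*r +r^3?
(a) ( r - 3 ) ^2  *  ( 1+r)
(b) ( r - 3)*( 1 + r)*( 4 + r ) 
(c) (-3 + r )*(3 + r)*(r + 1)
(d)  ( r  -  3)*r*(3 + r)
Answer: c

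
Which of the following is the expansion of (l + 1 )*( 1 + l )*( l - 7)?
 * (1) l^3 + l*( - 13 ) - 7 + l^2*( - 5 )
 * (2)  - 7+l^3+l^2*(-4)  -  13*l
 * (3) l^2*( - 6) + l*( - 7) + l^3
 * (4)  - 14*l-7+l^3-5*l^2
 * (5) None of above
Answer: 1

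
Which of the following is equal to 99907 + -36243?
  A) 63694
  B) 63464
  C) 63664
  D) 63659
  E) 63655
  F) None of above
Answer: C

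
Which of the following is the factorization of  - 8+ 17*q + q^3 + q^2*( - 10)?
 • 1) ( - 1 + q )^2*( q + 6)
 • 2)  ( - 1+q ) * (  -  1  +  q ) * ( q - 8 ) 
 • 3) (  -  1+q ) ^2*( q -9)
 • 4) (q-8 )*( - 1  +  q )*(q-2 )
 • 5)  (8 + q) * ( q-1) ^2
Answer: 2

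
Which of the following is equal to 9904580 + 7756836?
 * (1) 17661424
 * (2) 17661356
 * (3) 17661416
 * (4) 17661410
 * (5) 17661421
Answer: 3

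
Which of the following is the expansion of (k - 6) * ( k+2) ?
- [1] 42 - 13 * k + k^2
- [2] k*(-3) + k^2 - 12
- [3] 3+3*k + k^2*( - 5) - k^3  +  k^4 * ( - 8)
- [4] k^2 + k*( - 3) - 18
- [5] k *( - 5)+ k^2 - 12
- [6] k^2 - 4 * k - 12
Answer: 6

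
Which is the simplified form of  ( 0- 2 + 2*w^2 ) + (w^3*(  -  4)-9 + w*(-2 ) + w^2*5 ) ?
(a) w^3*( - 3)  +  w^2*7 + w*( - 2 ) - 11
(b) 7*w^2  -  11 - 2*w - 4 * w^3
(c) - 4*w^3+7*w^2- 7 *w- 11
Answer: b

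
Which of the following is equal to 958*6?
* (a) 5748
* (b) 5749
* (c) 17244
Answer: a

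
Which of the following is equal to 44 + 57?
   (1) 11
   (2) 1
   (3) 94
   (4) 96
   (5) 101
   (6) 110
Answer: 5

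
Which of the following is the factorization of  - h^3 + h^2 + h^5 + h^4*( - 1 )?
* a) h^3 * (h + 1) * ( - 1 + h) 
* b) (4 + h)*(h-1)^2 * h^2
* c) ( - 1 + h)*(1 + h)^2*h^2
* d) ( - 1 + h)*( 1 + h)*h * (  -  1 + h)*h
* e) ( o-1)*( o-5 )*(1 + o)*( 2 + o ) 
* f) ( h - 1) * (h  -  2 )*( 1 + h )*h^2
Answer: d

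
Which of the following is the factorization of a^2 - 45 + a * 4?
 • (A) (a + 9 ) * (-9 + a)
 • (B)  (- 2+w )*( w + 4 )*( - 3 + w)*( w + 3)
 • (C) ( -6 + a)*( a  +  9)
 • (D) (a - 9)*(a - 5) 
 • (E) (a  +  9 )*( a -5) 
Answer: E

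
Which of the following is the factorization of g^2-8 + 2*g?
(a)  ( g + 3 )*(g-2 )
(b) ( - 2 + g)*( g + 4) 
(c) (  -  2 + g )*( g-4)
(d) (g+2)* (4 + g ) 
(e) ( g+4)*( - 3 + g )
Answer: b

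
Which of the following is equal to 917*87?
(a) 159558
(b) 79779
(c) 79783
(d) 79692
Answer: b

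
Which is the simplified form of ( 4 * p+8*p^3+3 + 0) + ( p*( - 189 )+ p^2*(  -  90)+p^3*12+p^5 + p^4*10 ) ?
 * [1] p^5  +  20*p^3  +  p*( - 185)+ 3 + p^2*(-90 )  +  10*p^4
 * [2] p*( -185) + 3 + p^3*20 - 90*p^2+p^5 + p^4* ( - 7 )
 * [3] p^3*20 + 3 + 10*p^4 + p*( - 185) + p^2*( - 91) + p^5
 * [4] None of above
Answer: 1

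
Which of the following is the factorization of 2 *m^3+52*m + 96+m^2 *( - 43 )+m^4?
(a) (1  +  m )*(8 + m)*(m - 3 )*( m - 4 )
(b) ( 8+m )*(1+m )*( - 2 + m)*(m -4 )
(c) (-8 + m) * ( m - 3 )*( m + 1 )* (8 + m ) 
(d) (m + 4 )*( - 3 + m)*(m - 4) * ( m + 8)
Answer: a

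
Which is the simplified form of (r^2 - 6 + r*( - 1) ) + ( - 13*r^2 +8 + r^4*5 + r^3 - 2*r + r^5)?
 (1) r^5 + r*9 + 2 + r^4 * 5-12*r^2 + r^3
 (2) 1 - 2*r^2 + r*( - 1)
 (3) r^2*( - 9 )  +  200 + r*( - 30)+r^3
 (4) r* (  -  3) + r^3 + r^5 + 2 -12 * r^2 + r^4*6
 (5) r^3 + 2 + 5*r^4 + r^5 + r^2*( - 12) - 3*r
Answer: 5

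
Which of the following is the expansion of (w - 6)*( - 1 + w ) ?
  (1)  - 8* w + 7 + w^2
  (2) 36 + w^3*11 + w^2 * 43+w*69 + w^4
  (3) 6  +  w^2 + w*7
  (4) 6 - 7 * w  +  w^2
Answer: 4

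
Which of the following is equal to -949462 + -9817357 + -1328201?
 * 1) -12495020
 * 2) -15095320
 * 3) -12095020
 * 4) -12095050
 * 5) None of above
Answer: 3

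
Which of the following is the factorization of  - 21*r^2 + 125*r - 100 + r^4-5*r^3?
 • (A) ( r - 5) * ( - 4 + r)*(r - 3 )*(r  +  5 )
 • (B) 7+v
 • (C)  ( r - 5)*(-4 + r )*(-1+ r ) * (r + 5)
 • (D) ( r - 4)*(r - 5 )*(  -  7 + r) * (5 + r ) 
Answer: C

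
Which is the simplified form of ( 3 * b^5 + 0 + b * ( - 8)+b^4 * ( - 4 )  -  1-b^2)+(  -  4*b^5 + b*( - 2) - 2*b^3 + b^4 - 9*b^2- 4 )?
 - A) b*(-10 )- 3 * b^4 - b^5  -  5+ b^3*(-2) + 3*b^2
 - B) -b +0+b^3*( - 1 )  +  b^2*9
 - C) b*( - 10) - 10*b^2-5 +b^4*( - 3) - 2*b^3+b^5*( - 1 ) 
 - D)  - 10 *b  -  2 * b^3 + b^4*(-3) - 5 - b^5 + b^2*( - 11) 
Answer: C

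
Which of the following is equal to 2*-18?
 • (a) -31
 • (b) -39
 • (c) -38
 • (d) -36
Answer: d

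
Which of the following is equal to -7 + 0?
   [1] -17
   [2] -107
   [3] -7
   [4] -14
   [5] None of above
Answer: 3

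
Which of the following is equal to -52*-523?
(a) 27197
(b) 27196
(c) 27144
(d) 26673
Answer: b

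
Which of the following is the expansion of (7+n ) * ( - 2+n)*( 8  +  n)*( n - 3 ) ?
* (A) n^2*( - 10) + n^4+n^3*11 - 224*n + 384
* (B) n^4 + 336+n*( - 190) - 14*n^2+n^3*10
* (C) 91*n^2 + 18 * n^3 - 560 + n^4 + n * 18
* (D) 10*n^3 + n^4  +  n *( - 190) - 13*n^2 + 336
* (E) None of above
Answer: D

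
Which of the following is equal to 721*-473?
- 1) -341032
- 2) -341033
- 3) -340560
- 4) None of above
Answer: 2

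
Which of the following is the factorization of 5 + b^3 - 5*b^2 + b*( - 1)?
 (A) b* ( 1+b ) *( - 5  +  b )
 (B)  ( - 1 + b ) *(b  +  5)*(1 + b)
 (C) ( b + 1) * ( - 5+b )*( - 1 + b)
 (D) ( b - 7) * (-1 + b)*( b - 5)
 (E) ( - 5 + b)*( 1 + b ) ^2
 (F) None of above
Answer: C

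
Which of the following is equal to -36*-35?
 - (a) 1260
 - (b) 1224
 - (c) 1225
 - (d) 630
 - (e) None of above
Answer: a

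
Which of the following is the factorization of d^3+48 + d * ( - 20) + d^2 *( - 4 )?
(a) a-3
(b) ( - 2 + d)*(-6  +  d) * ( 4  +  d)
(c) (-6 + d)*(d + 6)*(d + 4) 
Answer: b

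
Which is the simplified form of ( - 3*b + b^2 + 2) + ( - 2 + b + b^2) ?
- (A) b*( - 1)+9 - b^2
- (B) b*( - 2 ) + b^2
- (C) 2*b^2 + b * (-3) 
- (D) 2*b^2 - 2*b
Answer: D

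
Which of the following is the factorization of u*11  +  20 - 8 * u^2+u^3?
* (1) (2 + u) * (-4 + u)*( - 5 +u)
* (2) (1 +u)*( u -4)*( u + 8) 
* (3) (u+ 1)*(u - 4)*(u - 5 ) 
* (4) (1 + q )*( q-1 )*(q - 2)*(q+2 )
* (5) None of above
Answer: 3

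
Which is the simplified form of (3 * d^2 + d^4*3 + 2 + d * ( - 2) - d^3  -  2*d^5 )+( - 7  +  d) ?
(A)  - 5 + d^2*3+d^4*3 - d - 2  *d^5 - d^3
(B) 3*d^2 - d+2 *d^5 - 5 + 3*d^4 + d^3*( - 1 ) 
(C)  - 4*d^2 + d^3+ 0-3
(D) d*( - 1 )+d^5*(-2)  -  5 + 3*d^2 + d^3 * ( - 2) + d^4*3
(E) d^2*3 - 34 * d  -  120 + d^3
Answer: A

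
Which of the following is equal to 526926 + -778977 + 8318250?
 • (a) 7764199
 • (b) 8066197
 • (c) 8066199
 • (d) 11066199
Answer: c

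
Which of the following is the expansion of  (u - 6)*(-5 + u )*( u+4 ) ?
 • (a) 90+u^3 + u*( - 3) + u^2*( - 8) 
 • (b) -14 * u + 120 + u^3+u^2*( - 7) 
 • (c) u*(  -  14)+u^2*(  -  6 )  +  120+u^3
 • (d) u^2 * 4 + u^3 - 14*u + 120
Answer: b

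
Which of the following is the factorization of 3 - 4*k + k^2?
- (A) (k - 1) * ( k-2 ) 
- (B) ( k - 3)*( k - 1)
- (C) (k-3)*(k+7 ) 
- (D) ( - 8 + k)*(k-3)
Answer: B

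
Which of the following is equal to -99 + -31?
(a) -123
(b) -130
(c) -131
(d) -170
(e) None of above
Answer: b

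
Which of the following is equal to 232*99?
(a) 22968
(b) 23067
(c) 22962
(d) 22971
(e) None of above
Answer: a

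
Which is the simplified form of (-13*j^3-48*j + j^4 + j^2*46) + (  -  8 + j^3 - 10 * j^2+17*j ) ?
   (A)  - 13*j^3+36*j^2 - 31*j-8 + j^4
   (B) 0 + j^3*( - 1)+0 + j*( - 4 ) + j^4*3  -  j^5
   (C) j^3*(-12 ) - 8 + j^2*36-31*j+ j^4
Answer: C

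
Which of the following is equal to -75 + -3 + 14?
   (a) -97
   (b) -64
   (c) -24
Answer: b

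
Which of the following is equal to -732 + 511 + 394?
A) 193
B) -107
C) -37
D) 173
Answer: D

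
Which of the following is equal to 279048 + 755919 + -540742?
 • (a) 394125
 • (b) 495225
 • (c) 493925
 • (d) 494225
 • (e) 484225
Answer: d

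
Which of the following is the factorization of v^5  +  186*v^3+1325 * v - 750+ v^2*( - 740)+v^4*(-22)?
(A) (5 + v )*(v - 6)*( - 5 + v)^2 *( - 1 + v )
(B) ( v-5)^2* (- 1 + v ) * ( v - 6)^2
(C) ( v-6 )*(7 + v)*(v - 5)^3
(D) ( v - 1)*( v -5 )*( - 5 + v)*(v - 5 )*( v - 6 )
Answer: D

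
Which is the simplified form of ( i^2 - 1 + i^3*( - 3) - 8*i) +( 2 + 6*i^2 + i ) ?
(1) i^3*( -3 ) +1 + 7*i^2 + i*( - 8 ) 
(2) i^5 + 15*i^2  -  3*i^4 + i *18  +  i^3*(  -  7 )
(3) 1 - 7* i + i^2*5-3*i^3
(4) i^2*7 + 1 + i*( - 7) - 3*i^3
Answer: 4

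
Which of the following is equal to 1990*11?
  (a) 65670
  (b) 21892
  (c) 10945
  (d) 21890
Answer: d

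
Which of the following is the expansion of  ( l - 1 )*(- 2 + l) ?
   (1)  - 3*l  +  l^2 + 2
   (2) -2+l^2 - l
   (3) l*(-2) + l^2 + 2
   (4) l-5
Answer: 1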